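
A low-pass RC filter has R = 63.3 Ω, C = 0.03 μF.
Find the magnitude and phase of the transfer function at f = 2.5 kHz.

Step 1 — Angular frequency: ω = 2π·2500 = 1.571e+04 rad/s.
Step 2 — Transfer function: H(jω) = 1/(1 + jωRC).
Step 3 — Denominator: 1 + jωRC = 1 + j·1.571e+04·63.3·3e-08 = 1 + j0.02983.
Step 4 — H = 0.9991 - j0.0298.
Step 5 — Magnitude: |H| = 0.9996 (-0.0 dB); phase: φ = -1.7°.

|H| = 0.9996 (-0.0 dB), φ = -1.7°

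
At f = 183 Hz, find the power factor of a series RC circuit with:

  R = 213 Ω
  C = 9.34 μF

Step 1 — Angular frequency: ω = 2π·f = 2π·183 = 1150 rad/s.
Step 2 — Component impedances:
  R: Z = R = 213 Ω
  C: Z = 1/(jωC) = -j/(ω·C) = 0 - j93.12 Ω
Step 3 — Series combination: Z_total = R + C = 213 - j93.12 Ω = 232.5∠-23.6° Ω.
Step 4 — Power factor: PF = cos(φ) = Re(Z)/|Z| = 213/232.46 = 0.9163.
Step 5 — Type: Im(Z) = -93.12 ⇒ leading (phase φ = -23.6°).

PF = 0.9163 (leading, φ = -23.6°)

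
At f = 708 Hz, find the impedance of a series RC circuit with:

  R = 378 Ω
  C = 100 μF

Step 1 — Angular frequency: ω = 2π·f = 2π·708 = 4448 rad/s.
Step 2 — Component impedances:
  R: Z = R = 378 Ω
  C: Z = 1/(jωC) = -j/(ω·C) = 0 - j2.248 Ω
Step 3 — Series combination: Z_total = R + C = 378 - j2.248 Ω = 378∠-0.3° Ω.

Z = 378 - j2.248 Ω = 378∠-0.3° Ω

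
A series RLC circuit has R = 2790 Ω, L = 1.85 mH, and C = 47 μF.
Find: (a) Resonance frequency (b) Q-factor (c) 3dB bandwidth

Step 1 — Resonance: ω₀ = 1/√(LC) = 1/√(0.00185·4.7e-05) = 3391 rad/s.
Step 2 — f₀ = ω₀/(2π) = 539.7 Hz.
Step 3 — Series Q: Q = ω₀L/R = 3391·0.00185/2790 = 0.002249.
Step 4 — Bandwidth: Δω = ω₀/Q = 1.508e+06 rad/s; BW = Δω/(2π) = 2.4e+05 Hz.

(a) f₀ = 539.7 Hz  (b) Q = 0.002249  (c) BW = 2.4e+05 Hz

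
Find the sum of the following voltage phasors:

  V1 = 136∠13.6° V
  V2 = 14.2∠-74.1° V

Step 1 — Convert each phasor to rectangular form:
  V1 = 136·(cos(13.6°) + j·sin(13.6°)) = 132.2 + j31.98 V
  V2 = 14.2·(cos(-74.1°) + j·sin(-74.1°)) = 3.89 - j13.66 V
Step 2 — Sum components: V_total = 136.1 + j18.32 V.
Step 3 — Convert to polar: |V_total| = 137.3 V, ∠V_total = 7.7°.

V_total = 137.3∠7.7° V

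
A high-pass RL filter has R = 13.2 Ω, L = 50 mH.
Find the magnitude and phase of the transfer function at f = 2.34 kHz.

Step 1 — Angular frequency: ω = 2π·2340 = 1.47e+04 rad/s.
Step 2 — Transfer function: H(jω) = jωL/(R + jωL).
Step 3 — Numerator jωL = j·735.1; denominator R + jωL = 13.2 + j735.1.
Step 4 — H = 0.9997 + j0.01795.
Step 5 — Magnitude: |H| = 0.9998 (-0.0 dB); phase: φ = 1.0°.

|H| = 0.9998 (-0.0 dB), φ = 1.0°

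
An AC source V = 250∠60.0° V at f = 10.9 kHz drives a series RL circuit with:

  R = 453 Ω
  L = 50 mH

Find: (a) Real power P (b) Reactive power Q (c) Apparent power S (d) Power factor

Step 1 — Angular frequency: ω = 2π·f = 2π·1.09e+04 = 6.849e+04 rad/s.
Step 2 — Component impedances:
  R: Z = R = 453 Ω
  L: Z = jωL = j·6.849e+04·0.05 = 0 + j3424 Ω
Step 3 — Series combination: Z_total = R + L = 453 + j3424 Ω = 3454∠82.5° Ω.
Step 4 — Source phasor: V = 250∠60.0° V = 125 + j216.5 V.
Step 5 — Current: I = V / Z = 0.06688 - j0.02766 A = 0.07238∠-22.5° A.
Step 6 — Complex power: S = V·I* = 2.373 + j17.94 VA.
Step 7 — Real power: P = Re(S) = 2.373 W.
Step 8 — Reactive power: Q = Im(S) = 17.94 VAR.
Step 9 — Apparent power: |S| = 18.09 VA.
Step 10 — Power factor: PF = P/|S| = 0.1311 (lagging).

(a) P = 2.373 W  (b) Q = 17.94 VAR  (c) S = 18.09 VA  (d) PF = 0.1311 (lagging)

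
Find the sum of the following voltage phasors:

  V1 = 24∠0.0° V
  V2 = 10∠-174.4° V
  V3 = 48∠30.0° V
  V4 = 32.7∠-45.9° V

Step 1 — Convert each phasor to rectangular form:
  V1 = 24·(cos(0.0°) + j·sin(0.0°)) = 24 V
  V2 = 10·(cos(-174.4°) + j·sin(-174.4°)) = -9.952 - j0.9758 V
  V3 = 48·(cos(30.0°) + j·sin(30.0°)) = 41.57 + j24 V
  V4 = 32.7·(cos(-45.9°) + j·sin(-45.9°)) = 22.76 - j23.48 V
Step 2 — Sum components: V_total = 78.37 - j0.4586 V.
Step 3 — Convert to polar: |V_total| = 78.37 V, ∠V_total = -0.3°.

V_total = 78.37∠-0.3° V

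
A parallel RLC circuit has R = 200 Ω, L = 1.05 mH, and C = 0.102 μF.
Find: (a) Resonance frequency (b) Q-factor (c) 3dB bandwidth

Step 1 — Resonance: ω₀ = 1/√(LC) = 1/√(0.00105·1.02e-07) = 9.663e+04 rad/s.
Step 2 — f₀ = ω₀/(2π) = 1.538e+04 Hz.
Step 3 — Parallel Q: Q = R/(ω₀L) = 200/(9.663e+04·0.00105) = 1.971.
Step 4 — Bandwidth: Δω = ω₀/Q = 4.902e+04 rad/s; BW = Δω/(2π) = 7802 Hz.

(a) f₀ = 1.538e+04 Hz  (b) Q = 1.971  (c) BW = 7802 Hz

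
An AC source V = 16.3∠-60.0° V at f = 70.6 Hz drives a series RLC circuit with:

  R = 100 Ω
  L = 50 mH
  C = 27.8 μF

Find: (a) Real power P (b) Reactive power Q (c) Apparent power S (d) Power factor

Step 1 — Angular frequency: ω = 2π·f = 2π·70.6 = 443.6 rad/s.
Step 2 — Component impedances:
  R: Z = R = 100 Ω
  L: Z = jωL = j·443.6·0.05 = 0 + j22.18 Ω
  C: Z = 1/(jωC) = -j/(ω·C) = 0 - j81.09 Ω
Step 3 — Series combination: Z_total = R + L + C = 100 - j58.91 Ω = 116.1∠-30.5° Ω.
Step 4 — Source phasor: V = 16.3∠-60.0° V = 8.15 - j14.12 V.
Step 5 — Current: I = V / Z = 0.1222 - j0.06915 A = 0.1404∠-29.5° A.
Step 6 — Complex power: S = V·I* = 1.972 - j1.162 VA.
Step 7 — Real power: P = Re(S) = 1.972 W.
Step 8 — Reactive power: Q = Im(S) = -1.162 VAR.
Step 9 — Apparent power: |S| = 2.289 VA.
Step 10 — Power factor: PF = P/|S| = 0.8616 (leading).

(a) P = 1.972 W  (b) Q = -1.162 VAR  (c) S = 2.289 VA  (d) PF = 0.8616 (leading)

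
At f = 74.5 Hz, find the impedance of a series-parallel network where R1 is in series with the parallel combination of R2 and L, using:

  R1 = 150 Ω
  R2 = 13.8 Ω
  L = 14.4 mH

Step 1 — Angular frequency: ω = 2π·f = 2π·74.5 = 468.1 rad/s.
Step 2 — Component impedances:
  R1: Z = R = 150 Ω
  R2: Z = R = 13.8 Ω
  L: Z = jωL = j·468.1·0.0144 = 0 + j6.741 Ω
Step 3 — Parallel branch: R2 || L = 1/(1/R2 + 1/L) = 2.658 + j5.442 Ω.
Step 4 — Series with R1: Z_total = R1 + (R2 || L) = 152.7 + j5.442 Ω = 152.8∠2.0° Ω.

Z = 152.7 + j5.442 Ω = 152.8∠2.0° Ω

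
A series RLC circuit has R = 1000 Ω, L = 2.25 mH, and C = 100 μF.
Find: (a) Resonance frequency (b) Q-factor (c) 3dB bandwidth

Step 1 — Resonance condition Im(Z)=0 gives ω₀ = 1/√(LC).
Step 2 — ω₀ = 1/√(0.00225·0.0001) = 2108 rad/s.
Step 3 — f₀ = ω₀/(2π) = 335.5 Hz.
Step 4 — Series Q: Q = ω₀L/R = 2108·0.00225/1000 = 0.004743.
Step 5 — 3dB bandwidth: Δω = ω₀/Q = 4.444e+05 rad/s; BW = Δω/(2π) = 7.074e+04 Hz.

(a) f₀ = 335.5 Hz  (b) Q = 0.004743  (c) BW = 7.074e+04 Hz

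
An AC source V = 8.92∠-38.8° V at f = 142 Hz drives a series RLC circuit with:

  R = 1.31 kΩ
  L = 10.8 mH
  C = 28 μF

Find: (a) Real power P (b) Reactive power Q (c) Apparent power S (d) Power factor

Step 1 — Angular frequency: ω = 2π·f = 2π·142 = 892.2 rad/s.
Step 2 — Component impedances:
  R: Z = R = 1310 Ω
  L: Z = jωL = j·892.2·0.0108 = 0 + j9.636 Ω
  C: Z = 1/(jωC) = -j/(ω·C) = 0 - j40.03 Ω
Step 3 — Series combination: Z_total = R + L + C = 1310 - j30.39 Ω = 1310∠-1.3° Ω.
Step 4 — Source phasor: V = 8.92∠-38.8° V = 6.952 - j5.589 V.
Step 5 — Current: I = V / Z = 0.005403 - j0.004141 A = 0.006807∠-37.5° A.
Step 6 — Complex power: S = V·I* = 0.06071 - j0.001408 VA.
Step 7 — Real power: P = Re(S) = 0.06071 W.
Step 8 — Reactive power: Q = Im(S) = -0.001408 VAR.
Step 9 — Apparent power: |S| = 0.06072 VA.
Step 10 — Power factor: PF = P/|S| = 0.9997 (leading).

(a) P = 0.06071 W  (b) Q = -0.001408 VAR  (c) S = 0.06072 VA  (d) PF = 0.9997 (leading)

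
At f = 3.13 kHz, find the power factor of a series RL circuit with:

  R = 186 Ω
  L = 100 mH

Step 1 — Angular frequency: ω = 2π·f = 2π·3130 = 1.967e+04 rad/s.
Step 2 — Component impedances:
  R: Z = R = 186 Ω
  L: Z = jωL = j·1.967e+04·0.1 = 0 + j1967 Ω
Step 3 — Series combination: Z_total = R + L = 186 + j1967 Ω = 1975∠84.6° Ω.
Step 4 — Power factor: PF = cos(φ) = Re(Z)/|Z| = 186/1975.4 = 0.09416.
Step 5 — Type: Im(Z) = 1967 ⇒ lagging (phase φ = 84.6°).

PF = 0.09416 (lagging, φ = 84.6°)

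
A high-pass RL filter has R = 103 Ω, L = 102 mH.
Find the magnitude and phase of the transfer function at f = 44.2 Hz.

Step 1 — Angular frequency: ω = 2π·44.2 = 277.7 rad/s.
Step 2 — Transfer function: H(jω) = jωL/(R + jωL).
Step 3 — Numerator jωL = j·28.33; denominator R + jωL = 103 + j28.33.
Step 4 — H = 0.07032 + j0.2557.
Step 5 — Magnitude: |H| = 0.2652 (-11.5 dB); phase: φ = 74.6°.

|H| = 0.2652 (-11.5 dB), φ = 74.6°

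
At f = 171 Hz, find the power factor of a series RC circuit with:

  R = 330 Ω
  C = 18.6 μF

Step 1 — Angular frequency: ω = 2π·f = 2π·171 = 1074 rad/s.
Step 2 — Component impedances:
  R: Z = R = 330 Ω
  C: Z = 1/(jωC) = -j/(ω·C) = 0 - j50.04 Ω
Step 3 — Series combination: Z_total = R + C = 330 - j50.04 Ω = 333.8∠-8.6° Ω.
Step 4 — Power factor: PF = cos(φ) = Re(Z)/|Z| = 330/333.77 = 0.9887.
Step 5 — Type: Im(Z) = -50.04 ⇒ leading (phase φ = -8.6°).

PF = 0.9887 (leading, φ = -8.6°)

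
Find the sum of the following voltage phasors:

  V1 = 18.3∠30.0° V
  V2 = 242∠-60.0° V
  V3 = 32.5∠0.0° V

Step 1 — Convert each phasor to rectangular form:
  V1 = 18.3·(cos(30.0°) + j·sin(30.0°)) = 15.85 + j9.15 V
  V2 = 242·(cos(-60.0°) + j·sin(-60.0°)) = 121 - j209.6 V
  V3 = 32.5·(cos(0.0°) + j·sin(0.0°)) = 32.5 V
Step 2 — Sum components: V_total = 169.3 - j200.4 V.
Step 3 — Convert to polar: |V_total| = 262.4 V, ∠V_total = -49.8°.

V_total = 262.4∠-49.8° V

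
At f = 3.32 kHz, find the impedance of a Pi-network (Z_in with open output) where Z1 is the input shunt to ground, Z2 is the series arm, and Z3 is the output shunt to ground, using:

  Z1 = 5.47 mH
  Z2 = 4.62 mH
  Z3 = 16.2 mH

Step 1 — Angular frequency: ω = 2π·f = 2π·3320 = 2.086e+04 rad/s.
Step 2 — Component impedances:
  Z1: Z = jωL = j·2.086e+04·0.00547 = 0 + j114.1 Ω
  Z2: Z = jωL = j·2.086e+04·0.00462 = 0 + j96.37 Ω
  Z3: Z = jωL = j·2.086e+04·0.0162 = 0 + j337.9 Ω
Step 3 — With open output, the series arm Z2 and the output shunt Z3 appear in series to ground: Z2 + Z3 = 0 + j434.3 Ω.
Step 4 — Parallel with input shunt Z1: Z_in = Z1 || (Z2 + Z3) = 0 + j90.36 Ω = 90.36∠90.0° Ω.

Z = 0 + j90.36 Ω = 90.36∠90.0° Ω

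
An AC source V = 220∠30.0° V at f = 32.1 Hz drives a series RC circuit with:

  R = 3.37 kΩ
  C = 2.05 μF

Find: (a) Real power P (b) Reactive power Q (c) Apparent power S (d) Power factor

Step 1 — Angular frequency: ω = 2π·f = 2π·32.1 = 201.7 rad/s.
Step 2 — Component impedances:
  R: Z = R = 3370 Ω
  C: Z = 1/(jωC) = -j/(ω·C) = 0 - j2419 Ω
Step 3 — Series combination: Z_total = R + C = 3370 - j2419 Ω = 4148∠-35.7° Ω.
Step 4 — Source phasor: V = 220∠30.0° V = 190.5 + j110 V.
Step 5 — Current: I = V / Z = 0.02185 + j0.04833 A = 0.05304∠65.7° A.
Step 6 — Complex power: S = V·I* = 9.479 - j6.803 VA.
Step 7 — Real power: P = Re(S) = 9.479 W.
Step 8 — Reactive power: Q = Im(S) = -6.803 VAR.
Step 9 — Apparent power: |S| = 11.67 VA.
Step 10 — Power factor: PF = P/|S| = 0.8124 (leading).

(a) P = 9.479 W  (b) Q = -6.803 VAR  (c) S = 11.67 VA  (d) PF = 0.8124 (leading)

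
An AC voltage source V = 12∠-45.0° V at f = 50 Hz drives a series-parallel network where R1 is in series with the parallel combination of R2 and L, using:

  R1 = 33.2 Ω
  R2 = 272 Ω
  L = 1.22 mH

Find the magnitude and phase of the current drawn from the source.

Step 1 — Angular frequency: ω = 2π·f = 2π·50 = 314.2 rad/s.
Step 2 — Component impedances:
  R1: Z = R = 33.2 Ω
  R2: Z = R = 272 Ω
  L: Z = jωL = j·314.2·0.00122 = 0 + j0.3833 Ω
Step 3 — Parallel branch: R2 || L = 1/(1/R2 + 1/L) = 0.0005401 + j0.3833 Ω.
Step 4 — Series with R1: Z_total = R1 + (R2 || L) = 33.2 + j0.3833 Ω = 33.2∠0.7° Ω.
Step 5 — Source phasor: V = 12∠-45.0° V = 8.485 - j8.485 V.
Step 6 — Ohm's law: I = V / Z_total = (8.485 - j8.485) / (33.2 + j0.3833) = 0.2526 - j0.2585 A.
Step 7 — Convert to polar: |I| = 0.3614 A, ∠I = -45.7°.

I = 0.3614∠-45.7° A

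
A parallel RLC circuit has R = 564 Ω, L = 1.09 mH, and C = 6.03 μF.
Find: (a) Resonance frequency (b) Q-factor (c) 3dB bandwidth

Step 1 — Resonance: ω₀ = 1/√(LC) = 1/√(0.00109·6.03e-06) = 1.233e+04 rad/s.
Step 2 — f₀ = ω₀/(2π) = 1963 Hz.
Step 3 — Parallel Q: Q = R/(ω₀L) = 564/(1.233e+04·0.00109) = 41.95.
Step 4 — Bandwidth: Δω = ω₀/Q = 294 rad/s; BW = Δω/(2π) = 46.8 Hz.

(a) f₀ = 1963 Hz  (b) Q = 41.95  (c) BW = 46.8 Hz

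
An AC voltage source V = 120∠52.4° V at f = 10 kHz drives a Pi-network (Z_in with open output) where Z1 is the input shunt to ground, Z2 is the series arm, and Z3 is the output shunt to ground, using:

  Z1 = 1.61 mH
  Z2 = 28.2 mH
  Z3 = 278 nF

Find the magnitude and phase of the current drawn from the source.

Step 1 — Angular frequency: ω = 2π·f = 2π·1e+04 = 6.283e+04 rad/s.
Step 2 — Component impedances:
  Z1: Z = jωL = j·6.283e+04·0.00161 = 0 + j101.2 Ω
  Z2: Z = jωL = j·6.283e+04·0.0282 = 0 + j1772 Ω
  Z3: Z = 1/(jωC) = -j/(ω·C) = 0 - j57.25 Ω
Step 3 — With open output, the series arm Z2 and the output shunt Z3 appear in series to ground: Z2 + Z3 = 0 + j1715 Ω.
Step 4 — Parallel with input shunt Z1: Z_in = Z1 || (Z2 + Z3) = 0 + j95.52 Ω = 95.52∠90.0° Ω.
Step 5 — Source phasor: V = 120∠52.4° V = 73.22 + j95.07 V.
Step 6 — Ohm's law: I = V / Z_total = (73.22 + j95.07) / (0 + j95.52) = 0.9953 - j0.7665 A.
Step 7 — Convert to polar: |I| = 1.256 A, ∠I = -37.6°.

I = 1.256∠-37.6° A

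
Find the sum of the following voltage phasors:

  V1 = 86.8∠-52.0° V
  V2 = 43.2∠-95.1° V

Step 1 — Convert each phasor to rectangular form:
  V1 = 86.8·(cos(-52.0°) + j·sin(-52.0°)) = 53.44 - j68.4 V
  V2 = 43.2·(cos(-95.1°) + j·sin(-95.1°)) = -3.84 - j43.03 V
Step 2 — Sum components: V_total = 49.6 - j111.4 V.
Step 3 — Convert to polar: |V_total| = 122 V, ∠V_total = -66.0°.

V_total = 122∠-66.0° V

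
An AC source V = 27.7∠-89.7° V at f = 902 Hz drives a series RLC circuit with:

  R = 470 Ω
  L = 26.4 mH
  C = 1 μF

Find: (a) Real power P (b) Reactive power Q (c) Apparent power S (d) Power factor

Step 1 — Angular frequency: ω = 2π·f = 2π·902 = 5667 rad/s.
Step 2 — Component impedances:
  R: Z = R = 470 Ω
  L: Z = jωL = j·5667·0.0264 = 0 + j149.6 Ω
  C: Z = 1/(jωC) = -j/(ω·C) = 0 - j176.4 Ω
Step 3 — Series combination: Z_total = R + L + C = 470 - j26.83 Ω = 470.8∠-3.3° Ω.
Step 4 — Source phasor: V = 27.7∠-89.7° V = 0.145 - j27.7 V.
Step 5 — Current: I = V / Z = 0.003661 - j0.05873 A = 0.05884∠-86.4° A.
Step 6 — Complex power: S = V·I* = 1.627 - j0.09288 VA.
Step 7 — Real power: P = Re(S) = 1.627 W.
Step 8 — Reactive power: Q = Im(S) = -0.09288 VAR.
Step 9 — Apparent power: |S| = 1.63 VA.
Step 10 — Power factor: PF = P/|S| = 0.9984 (leading).

(a) P = 1.627 W  (b) Q = -0.09288 VAR  (c) S = 1.63 VA  (d) PF = 0.9984 (leading)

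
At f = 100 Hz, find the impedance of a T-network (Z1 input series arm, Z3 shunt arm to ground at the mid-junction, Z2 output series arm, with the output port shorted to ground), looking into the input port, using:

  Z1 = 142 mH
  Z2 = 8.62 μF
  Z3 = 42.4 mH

Step 1 — Angular frequency: ω = 2π·f = 2π·100 = 628.3 rad/s.
Step 2 — Component impedances:
  Z1: Z = jωL = j·628.3·0.142 = 0 + j89.22 Ω
  Z2: Z = 1/(jωC) = -j/(ω·C) = 0 - j184.6 Ω
  Z3: Z = jωL = j·628.3·0.0424 = 0 + j26.64 Ω
Step 3 — With the output port shorted to ground, the output series arm Z2 runs from the junction to ground; the shunt arm Z3 also runs from the junction to ground. They appear in parallel: Z3 || Z2 = 0 + j31.13 Ω.
Step 4 — Series with input arm Z1: Z_in = Z1 + (Z3 || Z2) = 0 + j120.4 Ω = 120.4∠90.0° Ω.

Z = 0 + j120.4 Ω = 120.4∠90.0° Ω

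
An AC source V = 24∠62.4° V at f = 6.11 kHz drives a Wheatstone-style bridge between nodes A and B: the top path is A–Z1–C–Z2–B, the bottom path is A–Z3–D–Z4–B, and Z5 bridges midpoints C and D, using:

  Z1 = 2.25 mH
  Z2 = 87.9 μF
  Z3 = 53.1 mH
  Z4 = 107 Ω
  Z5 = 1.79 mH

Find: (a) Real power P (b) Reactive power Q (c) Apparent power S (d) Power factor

Step 1 — Angular frequency: ω = 2π·f = 2π·6110 = 3.839e+04 rad/s.
Step 2 — Component impedances:
  Z1: Z = jωL = j·3.839e+04·0.00225 = 0 + j86.38 Ω
  Z2: Z = 1/(jωC) = -j/(ω·C) = 0 - j0.2963 Ω
  Z3: Z = jωL = j·3.839e+04·0.0531 = 0 + j2039 Ω
  Z4: Z = R = 107 Ω
  Z5: Z = jωL = j·3.839e+04·0.00179 = 0 + j68.72 Ω
Step 3 — Bridge requires nodal analysis (the Z5 bridge couples midpoints C and D, so the two paths cannot be reduced to a simple series/parallel combination). Setting node B to ground and injecting 1 A at node A, the 3-node admittance system at A, C, D solves to V_A = Z_AB = 0.03922 + j82.66 Ω = 82.66∠90.0° Ω.
Step 4 — Source phasor: V = 24∠62.4° V = 11.12 + j21.27 V.
Step 5 — Current: I = V / Z = 0.2574 - j0.1344 A = 0.2904∠-27.6° A.
Step 6 — Complex power: S = V·I* = 0.003307 + j6.969 VA.
Step 7 — Real power: P = Re(S) = 0.003307 W.
Step 8 — Reactive power: Q = Im(S) = 6.969 VAR.
Step 9 — Apparent power: |S| = 6.969 VA.
Step 10 — Power factor: PF = P/|S| = 0.0004745 (lagging).

(a) P = 0.003307 W  (b) Q = 6.969 VAR  (c) S = 6.969 VA  (d) PF = 0.0004745 (lagging)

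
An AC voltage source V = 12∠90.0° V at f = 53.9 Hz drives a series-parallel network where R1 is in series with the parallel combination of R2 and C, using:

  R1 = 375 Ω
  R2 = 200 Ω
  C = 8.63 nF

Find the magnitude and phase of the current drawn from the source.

Step 1 — Angular frequency: ω = 2π·f = 2π·53.9 = 338.7 rad/s.
Step 2 — Component impedances:
  R1: Z = R = 375 Ω
  R2: Z = R = 200 Ω
  C: Z = 1/(jωC) = -j/(ω·C) = 0 - j3.422e+05 Ω
Step 3 — Parallel branch: R2 || C = 1/(1/R2 + 1/C) = 200 - j0.1169 Ω.
Step 4 — Series with R1: Z_total = R1 + (R2 || C) = 575 - j0.1169 Ω = 575∠-0.0° Ω.
Step 5 — Source phasor: V = 12∠90.0° V = 0 + j12 V.
Step 6 — Ohm's law: I = V / Z_total = (0 + j12) / (575 - j0.1169) = -4.243e-06 + j0.02087 A.
Step 7 — Convert to polar: |I| = 0.02087 A, ∠I = 90.0°.

I = 0.02087∠90.0° A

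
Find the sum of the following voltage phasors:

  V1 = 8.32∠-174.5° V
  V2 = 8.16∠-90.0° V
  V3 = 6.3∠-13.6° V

Step 1 — Convert each phasor to rectangular form:
  V1 = 8.32·(cos(-174.5°) + j·sin(-174.5°)) = -8.282 - j0.7974 V
  V2 = 8.16·(cos(-90.0°) + j·sin(-90.0°)) = 0 - j8.16 V
  V3 = 6.3·(cos(-13.6°) + j·sin(-13.6°)) = 6.123 - j1.481 V
Step 2 — Sum components: V_total = -2.158 - j10.44 V.
Step 3 — Convert to polar: |V_total| = 10.66 V, ∠V_total = -101.7°.

V_total = 10.66∠-101.7° V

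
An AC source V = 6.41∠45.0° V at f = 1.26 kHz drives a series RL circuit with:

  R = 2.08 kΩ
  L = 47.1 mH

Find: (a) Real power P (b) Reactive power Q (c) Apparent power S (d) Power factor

Step 1 — Angular frequency: ω = 2π·f = 2π·1260 = 7917 rad/s.
Step 2 — Component impedances:
  R: Z = R = 2080 Ω
  L: Z = jωL = j·7917·0.0471 = 0 + j372.9 Ω
Step 3 — Series combination: Z_total = R + L = 2080 + j372.9 Ω = 2113∠10.2° Ω.
Step 4 — Source phasor: V = 6.41∠45.0° V = 4.533 + j4.533 V.
Step 5 — Current: I = V / Z = 0.00249 + j0.001733 A = 0.003033∠34.8° A.
Step 6 — Complex power: S = V·I* = 0.01914 + j0.003431 VA.
Step 7 — Real power: P = Re(S) = 0.01914 W.
Step 8 — Reactive power: Q = Im(S) = 0.003431 VAR.
Step 9 — Apparent power: |S| = 0.01944 VA.
Step 10 — Power factor: PF = P/|S| = 0.9843 (lagging).

(a) P = 0.01914 W  (b) Q = 0.003431 VAR  (c) S = 0.01944 VA  (d) PF = 0.9843 (lagging)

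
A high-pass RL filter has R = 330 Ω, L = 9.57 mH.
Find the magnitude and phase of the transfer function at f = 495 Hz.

Step 1 — Angular frequency: ω = 2π·495 = 3110 rad/s.
Step 2 — Transfer function: H(jω) = jωL/(R + jωL).
Step 3 — Numerator jωL = j·29.76; denominator R + jωL = 330 + j29.76.
Step 4 — H = 0.00807 + j0.08947.
Step 5 — Magnitude: |H| = 0.08983 (-20.9 dB); phase: φ = 84.8°.

|H| = 0.08983 (-20.9 dB), φ = 84.8°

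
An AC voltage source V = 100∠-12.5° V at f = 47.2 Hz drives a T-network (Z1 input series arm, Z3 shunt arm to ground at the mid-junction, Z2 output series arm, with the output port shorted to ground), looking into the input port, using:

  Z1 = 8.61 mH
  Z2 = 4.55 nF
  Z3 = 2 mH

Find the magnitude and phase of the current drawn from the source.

Step 1 — Angular frequency: ω = 2π·f = 2π·47.2 = 296.6 rad/s.
Step 2 — Component impedances:
  Z1: Z = jωL = j·296.6·0.00861 = 0 + j2.553 Ω
  Z2: Z = 1/(jωC) = -j/(ω·C) = 0 - j7.411e+05 Ω
  Z3: Z = jωL = j·296.6·0.002 = 0 + j0.5931 Ω
Step 3 — With the output port shorted to ground, the output series arm Z2 runs from the junction to ground; the shunt arm Z3 also runs from the junction to ground. They appear in parallel: Z3 || Z2 = 0 + j0.5931 Ω.
Step 4 — Series with input arm Z1: Z_in = Z1 + (Z3 || Z2) = 0 + j3.147 Ω = 3.147∠90.0° Ω.
Step 5 — Source phasor: V = 100∠-12.5° V = 97.63 - j21.64 V.
Step 6 — Ohm's law: I = V / Z_total = (97.63 - j21.64) / (0 + j3.147) = -6.879 - j31.03 A.
Step 7 — Convert to polar: |I| = 31.78 A, ∠I = -102.5°.

I = 31.78∠-102.5° A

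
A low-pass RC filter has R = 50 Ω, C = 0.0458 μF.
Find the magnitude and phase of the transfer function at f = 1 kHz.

Step 1 — Angular frequency: ω = 2π·1000 = 6283 rad/s.
Step 2 — Transfer function: H(jω) = 1/(1 + jωRC).
Step 3 — Denominator: 1 + jωRC = 1 + j·6283·50·4.58e-08 = 1 + j0.01439.
Step 4 — H = 0.9998 - j0.01439.
Step 5 — Magnitude: |H| = 0.9999 (-0.0 dB); phase: φ = -0.8°.

|H| = 0.9999 (-0.0 dB), φ = -0.8°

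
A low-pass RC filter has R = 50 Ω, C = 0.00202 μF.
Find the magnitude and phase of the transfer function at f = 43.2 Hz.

Step 1 — Angular frequency: ω = 2π·43.2 = 271.4 rad/s.
Step 2 — Transfer function: H(jω) = 1/(1 + jωRC).
Step 3 — Denominator: 1 + jωRC = 1 + j·271.4·50·2.02e-09 = 1 + j2.741e-05.
Step 4 — H = 1 - j2.741e-05.
Step 5 — Magnitude: |H| = 1 (-0.0 dB); phase: φ = -0.0°.

|H| = 1 (-0.0 dB), φ = -0.0°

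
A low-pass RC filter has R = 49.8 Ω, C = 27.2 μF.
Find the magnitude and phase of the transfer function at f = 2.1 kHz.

Step 1 — Angular frequency: ω = 2π·2100 = 1.319e+04 rad/s.
Step 2 — Transfer function: H(jω) = 1/(1 + jωRC).
Step 3 — Denominator: 1 + jωRC = 1 + j·1.319e+04·49.8·2.72e-05 = 1 + j17.87.
Step 4 — H = 0.003121 - j0.05578.
Step 5 — Magnitude: |H| = 0.05586 (-25.1 dB); phase: φ = -86.8°.

|H| = 0.05586 (-25.1 dB), φ = -86.8°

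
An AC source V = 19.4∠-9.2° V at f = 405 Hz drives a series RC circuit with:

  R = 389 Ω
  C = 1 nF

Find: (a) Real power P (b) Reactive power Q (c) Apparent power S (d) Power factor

Step 1 — Angular frequency: ω = 2π·f = 2π·405 = 2545 rad/s.
Step 2 — Component impedances:
  R: Z = R = 389 Ω
  C: Z = 1/(jωC) = -j/(ω·C) = 0 - j3.93e+05 Ω
Step 3 — Series combination: Z_total = R + C = 389 - j3.93e+05 Ω = 3.93e+05∠-89.9° Ω.
Step 4 — Source phasor: V = 19.4∠-9.2° V = 19.15 - j3.102 V.
Step 5 — Current: I = V / Z = 7.941e-06 + j4.872e-05 A = 4.937e-05∠80.7° A.
Step 6 — Complex power: S = V·I* = 9.48e-07 - j0.0009577 VA.
Step 7 — Real power: P = Re(S) = 9.48e-07 W.
Step 8 — Reactive power: Q = Im(S) = -0.0009577 VAR.
Step 9 — Apparent power: |S| = 0.0009577 VA.
Step 10 — Power factor: PF = P/|S| = 0.0009899 (leading).

(a) P = 9.48e-07 W  (b) Q = -0.0009577 VAR  (c) S = 0.0009577 VA  (d) PF = 0.0009899 (leading)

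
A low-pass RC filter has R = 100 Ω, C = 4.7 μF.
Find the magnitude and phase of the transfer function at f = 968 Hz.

Step 1 — Angular frequency: ω = 2π·968 = 6082 rad/s.
Step 2 — Transfer function: H(jω) = 1/(1 + jωRC).
Step 3 — Denominator: 1 + jωRC = 1 + j·6082·100·4.7e-06 = 1 + j2.859.
Step 4 — H = 0.109 - j0.3117.
Step 5 — Magnitude: |H| = 0.3302 (-9.6 dB); phase: φ = -70.7°.

|H| = 0.3302 (-9.6 dB), φ = -70.7°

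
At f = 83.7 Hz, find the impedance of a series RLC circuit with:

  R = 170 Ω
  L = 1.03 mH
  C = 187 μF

Step 1 — Angular frequency: ω = 2π·f = 2π·83.7 = 525.9 rad/s.
Step 2 — Component impedances:
  R: Z = R = 170 Ω
  L: Z = jωL = j·525.9·0.00103 = 0 + j0.5417 Ω
  C: Z = 1/(jωC) = -j/(ω·C) = 0 - j10.17 Ω
Step 3 — Series combination: Z_total = R + L + C = 170 - j9.627 Ω = 170.3∠-3.2° Ω.

Z = 170 - j9.627 Ω = 170.3∠-3.2° Ω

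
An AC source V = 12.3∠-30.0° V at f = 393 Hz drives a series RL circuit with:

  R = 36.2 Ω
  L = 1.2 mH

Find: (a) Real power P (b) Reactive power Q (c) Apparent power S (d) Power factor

Step 1 — Angular frequency: ω = 2π·f = 2π·393 = 2469 rad/s.
Step 2 — Component impedances:
  R: Z = R = 36.2 Ω
  L: Z = jωL = j·2469·0.0012 = 0 + j2.963 Ω
Step 3 — Series combination: Z_total = R + L = 36.2 + j2.963 Ω = 36.32∠4.7° Ω.
Step 4 — Source phasor: V = 12.3∠-30.0° V = 10.65 - j6.15 V.
Step 5 — Current: I = V / Z = 0.2785 - j0.1927 A = 0.3386∠-34.7° A.
Step 6 — Complex power: S = V·I* = 4.151 + j0.3398 VA.
Step 7 — Real power: P = Re(S) = 4.151 W.
Step 8 — Reactive power: Q = Im(S) = 0.3398 VAR.
Step 9 — Apparent power: |S| = 4.165 VA.
Step 10 — Power factor: PF = P/|S| = 0.9967 (lagging).

(a) P = 4.151 W  (b) Q = 0.3398 VAR  (c) S = 4.165 VA  (d) PF = 0.9967 (lagging)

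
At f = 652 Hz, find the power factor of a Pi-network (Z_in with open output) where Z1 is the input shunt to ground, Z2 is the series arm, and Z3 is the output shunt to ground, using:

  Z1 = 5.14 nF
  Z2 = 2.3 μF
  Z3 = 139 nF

Step 1 — Angular frequency: ω = 2π·f = 2π·652 = 4097 rad/s.
Step 2 — Component impedances:
  Z1: Z = 1/(jωC) = -j/(ω·C) = 0 - j4.749e+04 Ω
  Z2: Z = 1/(jωC) = -j/(ω·C) = 0 - j106.1 Ω
  Z3: Z = 1/(jωC) = -j/(ω·C) = 0 - j1756 Ω
Step 3 — With open output, the series arm Z2 and the output shunt Z3 appear in series to ground: Z2 + Z3 = 0 - j1862 Ω.
Step 4 — Parallel with input shunt Z1: Z_in = Z1 || (Z2 + Z3) = 0 - j1792 Ω = 1792∠-90.0° Ω.
Step 5 — Power factor: PF = cos(φ) = Re(Z)/|Z| = 0/1792 = 0.
Step 6 — Type: Im(Z) = -1792 ⇒ leading (phase φ = -90.0°).

PF = 0 (leading, φ = -90.0°)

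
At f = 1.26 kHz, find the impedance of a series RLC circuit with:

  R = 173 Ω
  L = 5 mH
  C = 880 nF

Step 1 — Angular frequency: ω = 2π·f = 2π·1260 = 7917 rad/s.
Step 2 — Component impedances:
  R: Z = R = 173 Ω
  L: Z = jωL = j·7917·0.005 = 0 + j39.58 Ω
  C: Z = 1/(jωC) = -j/(ω·C) = 0 - j143.5 Ω
Step 3 — Series combination: Z_total = R + L + C = 173 - j104 Ω = 201.8∠-31.0° Ω.

Z = 173 - j104 Ω = 201.8∠-31.0° Ω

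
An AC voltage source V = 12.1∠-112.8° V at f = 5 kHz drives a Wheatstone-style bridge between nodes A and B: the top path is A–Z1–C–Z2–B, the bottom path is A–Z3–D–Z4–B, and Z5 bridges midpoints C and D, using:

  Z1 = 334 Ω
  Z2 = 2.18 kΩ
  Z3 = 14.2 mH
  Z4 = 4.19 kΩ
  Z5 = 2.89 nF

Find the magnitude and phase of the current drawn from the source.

Step 1 — Angular frequency: ω = 2π·f = 2π·5000 = 3.142e+04 rad/s.
Step 2 — Component impedances:
  Z1: Z = R = 334 Ω
  Z2: Z = R = 2180 Ω
  Z3: Z = jωL = j·3.142e+04·0.0142 = 0 + j446.1 Ω
  Z4: Z = R = 4190 Ω
  Z5: Z = 1/(jωC) = -j/(ω·C) = 0 - j1.101e+04 Ω
Step 3 — Bridge requires nodal analysis (the Z5 bridge couples midpoints C and D, so the two paths cannot be reduced to a simple series/parallel combination). Setting node B to ground and injecting 1 A at node A, the 3-node admittance system at A, C, D solves to V_A = Z_AB = 1569 + j61.31 Ω = 1571∠2.2° Ω.
Step 4 — Source phasor: V = 12.1∠-112.8° V = -4.689 - j11.15 V.
Step 5 — Ohm's law: I = V / Z_total = (-4.689 - j11.15) / (1569 + j61.31) = -0.00326 - j0.00698 A.
Step 6 — Convert to polar: |I| = 0.007704 A, ∠I = -115.0°.

I = 0.007704∠-115.0° A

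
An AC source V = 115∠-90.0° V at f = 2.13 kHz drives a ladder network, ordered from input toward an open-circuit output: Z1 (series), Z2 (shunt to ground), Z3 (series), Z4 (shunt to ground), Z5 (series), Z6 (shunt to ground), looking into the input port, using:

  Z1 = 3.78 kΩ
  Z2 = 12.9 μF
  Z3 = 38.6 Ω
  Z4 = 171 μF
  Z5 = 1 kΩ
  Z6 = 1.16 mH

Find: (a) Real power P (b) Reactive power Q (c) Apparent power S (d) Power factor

Step 1 — Angular frequency: ω = 2π·f = 2π·2130 = 1.338e+04 rad/s.
Step 2 — Component impedances:
  Z1: Z = R = 3780 Ω
  Z2: Z = 1/(jωC) = -j/(ω·C) = 0 - j5.792 Ω
  Z3: Z = R = 38.6 Ω
  Z4: Z = 1/(jωC) = -j/(ω·C) = 0 - j0.437 Ω
  Z5: Z = R = 1000 Ω
  Z6: Z = jωL = j·1.338e+04·0.00116 = 0 + j15.52 Ω
Step 3 — Ladder network (open output): work backward from the far end, alternating series and parallel combinations. Z_in = 3781 - j5.656 Ω = 3781∠-0.1° Ω.
Step 4 — Source phasor: V = 115∠-90.0° V = 0 - j115 V.
Step 5 — Current: I = V / Z = 4.55e-05 - j0.03042 A = 0.03042∠-89.9° A.
Step 6 — Complex power: S = V·I* = 3.498 - j0.005232 VA.
Step 7 — Real power: P = Re(S) = 3.498 W.
Step 8 — Reactive power: Q = Im(S) = -0.005232 VAR.
Step 9 — Apparent power: |S| = 3.498 VA.
Step 10 — Power factor: PF = P/|S| = 1 (leading).

(a) P = 3.498 W  (b) Q = -0.005232 VAR  (c) S = 3.498 VA  (d) PF = 1 (leading)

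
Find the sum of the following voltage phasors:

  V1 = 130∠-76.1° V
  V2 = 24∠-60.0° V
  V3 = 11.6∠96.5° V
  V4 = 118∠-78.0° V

Step 1 — Convert each phasor to rectangular form:
  V1 = 130·(cos(-76.1°) + j·sin(-76.1°)) = 31.23 - j126.2 V
  V2 = 24·(cos(-60.0°) + j·sin(-60.0°)) = 12 - j20.78 V
  V3 = 11.6·(cos(96.5°) + j·sin(96.5°)) = -1.313 + j11.53 V
  V4 = 118·(cos(-78.0°) + j·sin(-78.0°)) = 24.53 - j115.4 V
Step 2 — Sum components: V_total = 66.45 - j250.9 V.
Step 3 — Convert to polar: |V_total| = 259.5 V, ∠V_total = -75.2°.

V_total = 259.5∠-75.2° V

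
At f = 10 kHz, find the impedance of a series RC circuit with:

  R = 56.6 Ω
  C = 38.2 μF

Step 1 — Angular frequency: ω = 2π·f = 2π·1e+04 = 6.283e+04 rad/s.
Step 2 — Component impedances:
  R: Z = R = 56.6 Ω
  C: Z = 1/(jωC) = -j/(ω·C) = 0 - j0.4166 Ω
Step 3 — Series combination: Z_total = R + C = 56.6 - j0.4166 Ω = 56.6∠-0.4° Ω.

Z = 56.6 - j0.4166 Ω = 56.6∠-0.4° Ω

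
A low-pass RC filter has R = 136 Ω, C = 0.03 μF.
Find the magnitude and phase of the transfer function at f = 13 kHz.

Step 1 — Angular frequency: ω = 2π·1.3e+04 = 8.168e+04 rad/s.
Step 2 — Transfer function: H(jω) = 1/(1 + jωRC).
Step 3 — Denominator: 1 + jωRC = 1 + j·8.168e+04·136·3e-08 = 1 + j0.3333.
Step 4 — H = 0.9 - j0.2999.
Step 5 — Magnitude: |H| = 0.9487 (-0.5 dB); phase: φ = -18.4°.

|H| = 0.9487 (-0.5 dB), φ = -18.4°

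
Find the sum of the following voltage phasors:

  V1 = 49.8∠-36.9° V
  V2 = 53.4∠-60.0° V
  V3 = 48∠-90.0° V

Step 1 — Convert each phasor to rectangular form:
  V1 = 49.8·(cos(-36.9°) + j·sin(-36.9°)) = 39.82 - j29.9 V
  V2 = 53.4·(cos(-60.0°) + j·sin(-60.0°)) = 26.7 - j46.25 V
  V3 = 48·(cos(-90.0°) + j·sin(-90.0°)) = 0 - j48 V
Step 2 — Sum components: V_total = 66.52 - j124.1 V.
Step 3 — Convert to polar: |V_total| = 140.8 V, ∠V_total = -61.8°.

V_total = 140.8∠-61.8° V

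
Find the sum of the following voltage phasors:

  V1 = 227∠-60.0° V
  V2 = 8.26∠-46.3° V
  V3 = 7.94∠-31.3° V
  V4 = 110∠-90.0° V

Step 1 — Convert each phasor to rectangular form:
  V1 = 227·(cos(-60.0°) + j·sin(-60.0°)) = 113.5 - j196.6 V
  V2 = 8.26·(cos(-46.3°) + j·sin(-46.3°)) = 5.707 - j5.972 V
  V3 = 7.94·(cos(-31.3°) + j·sin(-31.3°)) = 6.784 - j4.125 V
  V4 = 110·(cos(-90.0°) + j·sin(-90.0°)) = 0 - j110 V
Step 2 — Sum components: V_total = 126 - j316.7 V.
Step 3 — Convert to polar: |V_total| = 340.8 V, ∠V_total = -68.3°.

V_total = 340.8∠-68.3° V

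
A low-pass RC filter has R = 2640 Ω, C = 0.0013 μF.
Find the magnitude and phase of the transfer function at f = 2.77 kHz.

Step 1 — Angular frequency: ω = 2π·2770 = 1.74e+04 rad/s.
Step 2 — Transfer function: H(jω) = 1/(1 + jωRC).
Step 3 — Denominator: 1 + jωRC = 1 + j·1.74e+04·2640·1.3e-09 = 1 + j0.05973.
Step 4 — H = 0.9964 - j0.05952.
Step 5 — Magnitude: |H| = 0.9982 (-0.0 dB); phase: φ = -3.4°.

|H| = 0.9982 (-0.0 dB), φ = -3.4°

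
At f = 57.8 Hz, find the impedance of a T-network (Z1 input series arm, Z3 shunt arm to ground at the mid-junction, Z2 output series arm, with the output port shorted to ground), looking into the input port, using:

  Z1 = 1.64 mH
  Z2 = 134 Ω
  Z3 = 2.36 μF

Step 1 — Angular frequency: ω = 2π·f = 2π·57.8 = 363.2 rad/s.
Step 2 — Component impedances:
  Z1: Z = jωL = j·363.2·0.00164 = 0 + j0.5956 Ω
  Z2: Z = R = 134 Ω
  Z3: Z = 1/(jωC) = -j/(ω·C) = 0 - j1167 Ω
Step 3 — With the output port shorted to ground, the output series arm Z2 runs from the junction to ground; the shunt arm Z3 also runs from the junction to ground. They appear in parallel: Z3 || Z2 = 132.3 - j15.19 Ω.
Step 4 — Series with input arm Z1: Z_in = Z1 + (Z3 || Z2) = 132.3 - j14.59 Ω = 133.1∠-6.3° Ω.

Z = 132.3 - j14.59 Ω = 133.1∠-6.3° Ω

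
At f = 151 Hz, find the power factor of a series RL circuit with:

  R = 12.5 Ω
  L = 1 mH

Step 1 — Angular frequency: ω = 2π·f = 2π·151 = 948.8 rad/s.
Step 2 — Component impedances:
  R: Z = R = 12.5 Ω
  L: Z = jωL = j·948.8·0.001 = 0 + j0.9488 Ω
Step 3 — Series combination: Z_total = R + L = 12.5 + j0.9488 Ω = 12.54∠4.3° Ω.
Step 4 — Power factor: PF = cos(φ) = Re(Z)/|Z| = 12.5/12.536 = 0.9971.
Step 5 — Type: Im(Z) = 0.9488 ⇒ lagging (phase φ = 4.3°).

PF = 0.9971 (lagging, φ = 4.3°)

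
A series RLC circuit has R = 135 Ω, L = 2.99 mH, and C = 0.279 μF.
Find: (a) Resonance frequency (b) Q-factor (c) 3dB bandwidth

Step 1 — Resonance: ω₀ = 1/√(LC) = 1/√(0.00299·2.79e-07) = 3.462e+04 rad/s.
Step 2 — f₀ = ω₀/(2π) = 5510 Hz.
Step 3 — Series Q: Q = ω₀L/R = 3.462e+04·0.00299/135 = 0.7668.
Step 4 — Bandwidth: Δω = ω₀/Q = 4.515e+04 rad/s; BW = Δω/(2π) = 7186 Hz.

(a) f₀ = 5510 Hz  (b) Q = 0.7668  (c) BW = 7186 Hz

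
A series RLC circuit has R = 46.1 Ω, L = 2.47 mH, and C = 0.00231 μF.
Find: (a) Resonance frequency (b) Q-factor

Step 1 — Resonance condition Im(Z)=0 gives ω₀ = 1/√(LC).
Step 2 — ω₀ = 1/√(0.00247·2.31e-09) = 4.186e+05 rad/s.
Step 3 — f₀ = ω₀/(2π) = 6.663e+04 Hz.
Step 4 — Series Q: Q = ω₀L/R = 4.186e+05·0.00247/46.1 = 22.43.

(a) f₀ = 6.663e+04 Hz  (b) Q = 22.43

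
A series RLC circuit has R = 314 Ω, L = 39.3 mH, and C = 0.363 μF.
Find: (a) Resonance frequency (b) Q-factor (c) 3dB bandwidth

Step 1 — Resonance condition Im(Z)=0 gives ω₀ = 1/√(LC).
Step 2 — ω₀ = 1/√(0.0393·3.63e-07) = 8372 rad/s.
Step 3 — f₀ = ω₀/(2π) = 1333 Hz.
Step 4 — Series Q: Q = ω₀L/R = 8372·0.0393/314 = 1.048.
Step 5 — 3dB bandwidth: Δω = ω₀/Q = 7990 rad/s; BW = Δω/(2π) = 1272 Hz.

(a) f₀ = 1333 Hz  (b) Q = 1.048  (c) BW = 1272 Hz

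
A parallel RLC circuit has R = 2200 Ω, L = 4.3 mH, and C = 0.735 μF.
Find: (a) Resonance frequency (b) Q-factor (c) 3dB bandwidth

Step 1 — Resonance: ω₀ = 1/√(LC) = 1/√(0.0043·7.35e-07) = 1.779e+04 rad/s.
Step 2 — f₀ = ω₀/(2π) = 2831 Hz.
Step 3 — Parallel Q: Q = R/(ω₀L) = 2200/(1.779e+04·0.0043) = 28.76.
Step 4 — Bandwidth: Δω = ω₀/Q = 618.4 rad/s; BW = Δω/(2π) = 98.43 Hz.

(a) f₀ = 2831 Hz  (b) Q = 28.76  (c) BW = 98.43 Hz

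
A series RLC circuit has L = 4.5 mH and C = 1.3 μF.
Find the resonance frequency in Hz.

Step 1 — Resonance condition Im(Z)=0 gives ω₀ = 1/√(LC).
Step 2 — ω₀ = 1/√(0.0045·1.3e-06) = 1.307e+04 rad/s.
Step 3 — f₀ = ω₀/(2π) = 2081 Hz.

f₀ = 2081 Hz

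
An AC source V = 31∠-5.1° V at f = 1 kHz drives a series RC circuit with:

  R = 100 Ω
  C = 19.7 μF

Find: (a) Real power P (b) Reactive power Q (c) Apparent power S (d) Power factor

Step 1 — Angular frequency: ω = 2π·f = 2π·1000 = 6283 rad/s.
Step 2 — Component impedances:
  R: Z = R = 100 Ω
  C: Z = 1/(jωC) = -j/(ω·C) = 0 - j8.079 Ω
Step 3 — Series combination: Z_total = R + C = 100 - j8.079 Ω = 100.3∠-4.6° Ω.
Step 4 — Source phasor: V = 31∠-5.1° V = 30.88 - j2.756 V.
Step 5 — Current: I = V / Z = 0.309 - j0.002595 A = 0.309∠-0.5° A.
Step 6 — Complex power: S = V·I* = 9.548 - j0.7714 VA.
Step 7 — Real power: P = Re(S) = 9.548 W.
Step 8 — Reactive power: Q = Im(S) = -0.7714 VAR.
Step 9 — Apparent power: |S| = 9.579 VA.
Step 10 — Power factor: PF = P/|S| = 0.9968 (leading).

(a) P = 9.548 W  (b) Q = -0.7714 VAR  (c) S = 9.579 VA  (d) PF = 0.9968 (leading)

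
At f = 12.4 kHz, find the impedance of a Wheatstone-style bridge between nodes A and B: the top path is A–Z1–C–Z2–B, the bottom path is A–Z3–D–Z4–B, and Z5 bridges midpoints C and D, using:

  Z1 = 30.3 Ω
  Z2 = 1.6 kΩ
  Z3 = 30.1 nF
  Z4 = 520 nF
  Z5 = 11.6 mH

Step 1 — Angular frequency: ω = 2π·f = 2π·1.24e+04 = 7.791e+04 rad/s.
Step 2 — Component impedances:
  Z1: Z = R = 30.3 Ω
  Z2: Z = R = 1600 Ω
  Z3: Z = 1/(jωC) = -j/(ω·C) = 0 - j426.4 Ω
  Z4: Z = 1/(jωC) = -j/(ω·C) = 0 - j24.68 Ω
  Z5: Z = jωL = j·7.791e+04·0.0116 = 0 + j903.8 Ω
Step 3 — Bridge requires nodal analysis (the Z5 bridge couples midpoints C and D, so the two paths cannot be reduced to a simple series/parallel combination). Setting node B to ground and injecting 1 A at node A, the 3-node admittance system at A, C, D solves to V_A = Z_AB = 329.5 - j633.4 Ω = 714∠-62.5° Ω.

Z = 329.5 - j633.4 Ω = 714∠-62.5° Ω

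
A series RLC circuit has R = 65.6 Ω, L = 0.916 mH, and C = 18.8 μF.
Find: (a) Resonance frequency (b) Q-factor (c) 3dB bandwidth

Step 1 — Resonance: ω₀ = 1/√(LC) = 1/√(0.000916·1.88e-05) = 7620 rad/s.
Step 2 — f₀ = ω₀/(2π) = 1213 Hz.
Step 3 — Series Q: Q = ω₀L/R = 7620·0.000916/65.6 = 0.1064.
Step 4 — Bandwidth: Δω = ω₀/Q = 7.162e+04 rad/s; BW = Δω/(2π) = 1.14e+04 Hz.

(a) f₀ = 1213 Hz  (b) Q = 0.1064  (c) BW = 1.14e+04 Hz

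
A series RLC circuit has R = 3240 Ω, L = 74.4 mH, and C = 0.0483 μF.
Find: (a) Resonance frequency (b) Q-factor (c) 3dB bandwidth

Step 1 — Resonance: ω₀ = 1/√(LC) = 1/√(0.0744·4.83e-08) = 1.668e+04 rad/s.
Step 2 — f₀ = ω₀/(2π) = 2655 Hz.
Step 3 — Series Q: Q = ω₀L/R = 1.668e+04·0.0744/3240 = 0.3831.
Step 4 — Bandwidth: Δω = ω₀/Q = 4.355e+04 rad/s; BW = Δω/(2π) = 6931 Hz.

(a) f₀ = 2655 Hz  (b) Q = 0.3831  (c) BW = 6931 Hz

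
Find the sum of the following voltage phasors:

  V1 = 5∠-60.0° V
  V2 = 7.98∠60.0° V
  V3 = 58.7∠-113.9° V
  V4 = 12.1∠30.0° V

Step 1 — Convert each phasor to rectangular form:
  V1 = 5·(cos(-60.0°) + j·sin(-60.0°)) = 2.5 - j4.33 V
  V2 = 7.98·(cos(60.0°) + j·sin(60.0°)) = 3.99 + j6.911 V
  V3 = 58.7·(cos(-113.9°) + j·sin(-113.9°)) = -23.78 - j53.67 V
  V4 = 12.1·(cos(30.0°) + j·sin(30.0°)) = 10.48 + j6.05 V
Step 2 — Sum components: V_total = -6.813 - j45.04 V.
Step 3 — Convert to polar: |V_total| = 45.55 V, ∠V_total = -98.6°.

V_total = 45.55∠-98.6° V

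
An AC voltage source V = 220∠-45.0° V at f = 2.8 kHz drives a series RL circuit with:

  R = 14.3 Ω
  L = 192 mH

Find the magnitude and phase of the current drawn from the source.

Step 1 — Angular frequency: ω = 2π·f = 2π·2800 = 1.759e+04 rad/s.
Step 2 — Component impedances:
  R: Z = R = 14.3 Ω
  L: Z = jωL = j·1.759e+04·0.192 = 0 + j3378 Ω
Step 3 — Series combination: Z_total = R + L = 14.3 + j3378 Ω = 3378∠89.8° Ω.
Step 4 — Source phasor: V = 220∠-45.0° V = 155.6 - j155.6 V.
Step 5 — Ohm's law: I = V / Z_total = (155.6 - j155.6) / (14.3 + j3378) = -0.04586 - j0.04625 A.
Step 6 — Convert to polar: |I| = 0.06513 A, ∠I = -134.8°.

I = 0.06513∠-134.8° A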